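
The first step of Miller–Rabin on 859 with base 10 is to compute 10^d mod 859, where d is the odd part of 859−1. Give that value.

859 − 1 = 858 = 2^1 · 429, so d = 429.
10^1 ≡ 10 (mod 859)
10^2 ≡ 10^2 = 100 ≡ 100 (mod 859)
10^4 ≡ 100^2 = 10000 ≡ 551 (mod 859)
10^8 ≡ 551^2 = 303601 ≡ 374 (mod 859)
10^16 ≡ 374^2 = 139876 ≡ 718 (mod 859)
10^32 ≡ 718^2 = 515524 ≡ 124 (mod 859)
10^64 ≡ 124^2 = 15376 ≡ 773 (mod 859)
10^128 ≡ 773^2 = 597529 ≡ 524 (mod 859)
10^256 ≡ 524^2 = 274576 ≡ 555 (mod 859)
429 = 256 + 128 + 32 + 8 + 4 + 1 in binary powers of 2.
So 10^429 ≡ 555 · 524 · 124 · 374 · 551 · 10 ≡ 858 (mod 859).
Since 10^d ≡ 858 (mod 859), base 10 does not prove 859 composite.

858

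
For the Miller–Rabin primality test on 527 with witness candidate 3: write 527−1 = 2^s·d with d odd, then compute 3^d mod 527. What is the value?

527 − 1 = 526 = 2^1 · 263, so d = 263.
3^1 ≡ 3 (mod 527)
3^2 ≡ 3^2 = 9 ≡ 9 (mod 527)
3^4 ≡ 9^2 = 81 ≡ 81 (mod 527)
3^8 ≡ 81^2 = 6561 ≡ 237 (mod 527)
3^16 ≡ 237^2 = 56169 ≡ 307 (mod 527)
3^32 ≡ 307^2 = 94249 ≡ 443 (mod 527)
3^64 ≡ 443^2 = 196249 ≡ 205 (mod 527)
3^128 ≡ 205^2 = 42025 ≡ 392 (mod 527)
3^256 ≡ 392^2 = 153664 ≡ 307 (mod 527)
263 = 256 + 4 + 2 + 1 in binary powers of 2.
So 3^263 ≡ 307 · 81 · 9 · 3 ≡ 11 (mod 527).
Squaring chain: 11; never reaches −1, so base 3 is a Miller–Rabin witness that 527 is composite.

11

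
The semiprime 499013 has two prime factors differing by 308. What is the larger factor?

877

Since p = q + 308, we have 499013 = q(q + 308), so q² + 308q − 499013 = 0.
Discriminant: 308² + 4·499013 = 94864 + 1996052 = 2090916; √2090916 = 1446.
q = (−308 + 1446)/2 = 569, and p = q + 308 = 877.
Check: 569 · 877 = 499013.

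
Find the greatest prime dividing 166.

83

166 = 2 · 83
83 is prime.
So 166 = 2 · 83; the largest prime factor is 83.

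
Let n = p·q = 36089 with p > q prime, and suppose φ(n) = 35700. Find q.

φ(n) = (p−1)(q−1) = n − (p+q) + 1, so p + q = 36089 − 35700 + 1 = 390.
p and q are the roots of t² − 390t + 36089 = 0.
Discriminant: 390² − 4·36089 = 152100 − 144356 = 7744; √7744 = 88.
q = (390 − 88)/2 = 151, p = (390 + 88)/2 = 239.
Check: 151 · 239 = 36089.

151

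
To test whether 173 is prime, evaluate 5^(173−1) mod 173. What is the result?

5^1 ≡ 5 (mod 173)
5^2 ≡ 5^2 = 25 ≡ 25 (mod 173)
5^4 ≡ 25^2 = 625 ≡ 106 (mod 173)
5^8 ≡ 106^2 = 11236 ≡ 164 (mod 173)
5^16 ≡ 164^2 = 26896 ≡ 81 (mod 173)
5^32 ≡ 81^2 = 6561 ≡ 160 (mod 173)
5^64 ≡ 160^2 = 25600 ≡ 169 (mod 173)
5^128 ≡ 169^2 = 28561 ≡ 16 (mod 173)
172 = 128 + 32 + 8 + 4 in binary powers of 2.
So 5^172 ≡ 16 · 160 · 164 · 106 ≡ 1 (mod 173).
Since the result is 1, base 5 gives no evidence that 173 is composite.

1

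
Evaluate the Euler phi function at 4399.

Factor: 4399 = 53 · 83.
φ(4399) = (53−1) · (83−1) = 52 · 82 = 4264.

4264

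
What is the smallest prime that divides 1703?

1703 is odd.
Digit sum 11, not divisible by 3.
Ends in 3: not divisible by 5.
7: 1703 = 7·243 + 2
11: 1703 = 11·154 + 9
13: 1703 = 13·131

13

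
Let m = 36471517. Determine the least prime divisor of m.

36471517 is odd.
Digit sum 34, not divisible by 3.
Ends in 7: not divisible by 5.
7: 36471517 = 7·5210216 + 5
11: 36471517 = 11·3315592 + 5
13: 36471517 = 13·2805501 + 4
17: 36471517 = 17·2145383 + 6
19: 36471517 = 19·1919553 + 10
23: 36471517 = 23·1585718 + 3
29: 36471517 = 29·1257638 + 15
31: 36471517 = 31·1176500 + 17
37: 36471517 = 37·985716 + 25
41: 36471517 = 41·889549 + 8
43: 36471517 = 43·848174 + 35
47: 36471517 = 47·775989 + 34
53: 36471517 = 53·688141 + 44
59: 36471517 = 59·618161 + 18
61: 36471517 = 61·597893 + 44
67: 36471517 = 67·544351

67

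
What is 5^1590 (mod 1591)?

5^1 ≡ 5 (mod 1591)
5^2 ≡ 5^2 = 25 ≡ 25 (mod 1591)
5^4 ≡ 25^2 = 625 ≡ 625 (mod 1591)
5^8 ≡ 625^2 = 390625 ≡ 830 (mod 1591)
5^16 ≡ 830^2 = 688900 ≡ 1588 (mod 1591)
5^32 ≡ 1588^2 = 2521744 ≡ 9 (mod 1591)
5^64 ≡ 9^2 = 81 ≡ 81 (mod 1591)
5^128 ≡ 81^2 = 6561 ≡ 197 (mod 1591)
5^256 ≡ 197^2 = 38809 ≡ 625 (mod 1591)
5^512 ≡ 625^2 = 390625 ≡ 830 (mod 1591)
5^1024 ≡ 830^2 = 688900 ≡ 1588 (mod 1591)
1590 = 1024 + 512 + 32 + 16 + 4 + 2 in binary powers of 2.
So 5^1590 ≡ 1588 · 830 · 9 · 1588 · 625 · 25 ≡ 1454 (mod 1591).
Since 1454 ≠ 1, base 5 is a Fermat witness: 1591 is composite.

1454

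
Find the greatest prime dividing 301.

301 = 7 · 43
43 is prime.
So 301 = 7 · 43; the largest prime factor is 43.

43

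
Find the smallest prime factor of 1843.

19

1843 is odd.
Digit sum 16, not divisible by 3.
Ends in 3: not divisible by 5.
7: 1843 = 7·263 + 2
11: 1843 = 11·167 + 6
13: 1843 = 13·141 + 10
17: 1843 = 17·108 + 7
19: 1843 = 19·97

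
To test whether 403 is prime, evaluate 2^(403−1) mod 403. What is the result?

376

2^1 ≡ 2 (mod 403)
2^2 ≡ 2^2 = 4 ≡ 4 (mod 403)
2^4 ≡ 4^2 = 16 ≡ 16 (mod 403)
2^8 ≡ 16^2 = 256 ≡ 256 (mod 403)
2^16 ≡ 256^2 = 65536 ≡ 250 (mod 403)
2^32 ≡ 250^2 = 62500 ≡ 35 (mod 403)
2^64 ≡ 35^2 = 1225 ≡ 16 (mod 403)
2^128 ≡ 16^2 = 256 ≡ 256 (mod 403)
2^256 ≡ 256^2 = 65536 ≡ 250 (mod 403)
402 = 256 + 128 + 16 + 2 in binary powers of 2.
So 2^402 ≡ 250 · 256 · 250 · 4 ≡ 376 (mod 403).
Since 376 ≠ 1, base 2 is a Fermat witness: 403 is composite.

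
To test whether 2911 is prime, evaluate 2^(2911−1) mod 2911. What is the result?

2^1 ≡ 2 (mod 2911)
2^2 ≡ 2^2 = 4 ≡ 4 (mod 2911)
2^4 ≡ 4^2 = 16 ≡ 16 (mod 2911)
2^8 ≡ 16^2 = 256 ≡ 256 (mod 2911)
2^16 ≡ 256^2 = 65536 ≡ 1494 (mod 2911)
2^32 ≡ 1494^2 = 2232036 ≡ 2210 (mod 2911)
2^64 ≡ 2210^2 = 4884100 ≡ 2353 (mod 2911)
2^128 ≡ 2353^2 = 5536609 ≡ 2798 (mod 2911)
2^256 ≡ 2798^2 = 7828804 ≡ 1125 (mod 2911)
2^512 ≡ 1125^2 = 1265625 ≡ 2251 (mod 2911)
2^1024 ≡ 2251^2 = 5067001 ≡ 1861 (mod 2911)
2^2048 ≡ 1861^2 = 3463321 ≡ 2142 (mod 2911)
2910 = 2048 + 512 + 256 + 64 + 16 + 8 + 4 + 2 in binary powers of 2.
So 2^2910 ≡ 2142 · 2251 · 1125 · 2353 · 1494 · 256 · 16 · 4 ≡ 245 (mod 2911).
Since 245 ≠ 1, base 2 is a Fermat witness: 2911 is composite.

245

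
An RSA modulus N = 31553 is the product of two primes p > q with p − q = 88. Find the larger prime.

Since p = q + 88, we have 31553 = q(q + 88), so q² + 88q − 31553 = 0.
Discriminant: 88² + 4·31553 = 7744 + 126212 = 133956; √133956 = 366.
q = (−88 + 366)/2 = 139, and p = q + 88 = 227.
Check: 139 · 227 = 31553.

227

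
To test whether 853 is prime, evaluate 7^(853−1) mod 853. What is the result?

7^1 ≡ 7 (mod 853)
7^2 ≡ 7^2 = 49 ≡ 49 (mod 853)
7^4 ≡ 49^2 = 2401 ≡ 695 (mod 853)
7^8 ≡ 695^2 = 483025 ≡ 227 (mod 853)
7^16 ≡ 227^2 = 51529 ≡ 349 (mod 853)
7^32 ≡ 349^2 = 121801 ≡ 675 (mod 853)
7^64 ≡ 675^2 = 455625 ≡ 123 (mod 853)
7^128 ≡ 123^2 = 15129 ≡ 628 (mod 853)
7^256 ≡ 628^2 = 394384 ≡ 298 (mod 853)
7^512 ≡ 298^2 = 88804 ≡ 92 (mod 853)
852 = 512 + 256 + 64 + 16 + 4 in binary powers of 2.
So 7^852 ≡ 92 · 298 · 123 · 349 · 695 ≡ 1 (mod 853).
Since the result is 1, base 7 gives no evidence that 853 is composite.

1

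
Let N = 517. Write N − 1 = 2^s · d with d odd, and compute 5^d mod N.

517 − 1 = 516 = 2^2 · 129, so d = 129.
5^1 ≡ 5 (mod 517)
5^2 ≡ 5^2 = 25 ≡ 25 (mod 517)
5^4 ≡ 25^2 = 625 ≡ 108 (mod 517)
5^8 ≡ 108^2 = 11664 ≡ 290 (mod 517)
5^16 ≡ 290^2 = 84100 ≡ 346 (mod 517)
5^32 ≡ 346^2 = 119716 ≡ 289 (mod 517)
5^64 ≡ 289^2 = 83521 ≡ 284 (mod 517)
5^128 ≡ 284^2 = 80656 ≡ 4 (mod 517)
129 = 128 + 1 in binary powers of 2.
So 5^129 ≡ 4 · 5 ≡ 20 (mod 517).
Squaring chain: 20 → 400; never reaches −1, so base 5 is a Miller–Rabin witness that 517 is composite.

20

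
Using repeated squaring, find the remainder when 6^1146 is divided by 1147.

776

6^1 ≡ 6 (mod 1147)
6^2 ≡ 6^2 = 36 ≡ 36 (mod 1147)
6^4 ≡ 36^2 = 1296 ≡ 149 (mod 1147)
6^8 ≡ 149^2 = 22201 ≡ 408 (mod 1147)
6^16 ≡ 408^2 = 166464 ≡ 149 (mod 1147)
6^32 ≡ 149^2 = 22201 ≡ 408 (mod 1147)
6^64 ≡ 408^2 = 166464 ≡ 149 (mod 1147)
6^128 ≡ 149^2 = 22201 ≡ 408 (mod 1147)
6^256 ≡ 408^2 = 166464 ≡ 149 (mod 1147)
6^512 ≡ 149^2 = 22201 ≡ 408 (mod 1147)
6^1024 ≡ 408^2 = 166464 ≡ 149 (mod 1147)
1146 = 1024 + 64 + 32 + 16 + 8 + 2 in binary powers of 2.
So 6^1146 ≡ 149 · 149 · 408 · 149 · 408 · 36 ≡ 776 (mod 1147).
Since 776 ≠ 1, base 6 is a Fermat witness: 1147 is composite.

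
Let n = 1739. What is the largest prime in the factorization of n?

1739 = 37 · 47
47 is prime.
So 1739 = 37 · 47; the largest prime factor is 47.

47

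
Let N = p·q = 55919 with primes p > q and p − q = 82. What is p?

281

Since p = q + 82, we have 55919 = q(q + 82), so q² + 82q − 55919 = 0.
Discriminant: 82² + 4·55919 = 6724 + 223676 = 230400; √230400 = 480.
q = (−82 + 480)/2 = 199, and p = q + 82 = 281.
Check: 199 · 281 = 55919.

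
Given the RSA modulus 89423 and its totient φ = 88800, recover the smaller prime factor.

223

φ(n) = (p−1)(q−1) = n − (p+q) + 1, so p + q = 89423 − 88800 + 1 = 624.
p and q are the roots of t² − 624t + 89423 = 0.
Discriminant: 624² − 4·89423 = 389376 − 357692 = 31684; √31684 = 178.
q = (624 − 178)/2 = 223, p = (624 + 178)/2 = 401.
Check: 223 · 401 = 89423.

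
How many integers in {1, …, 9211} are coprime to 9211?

Factor: 9211 = 61 · 151.
φ(9211) = (61−1) · (151−1) = 60 · 150 = 9000.

9000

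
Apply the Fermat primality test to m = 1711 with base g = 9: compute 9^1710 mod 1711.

9^1 ≡ 9 (mod 1711)
9^2 ≡ 9^2 = 81 ≡ 81 (mod 1711)
9^4 ≡ 81^2 = 6561 ≡ 1428 (mod 1711)
9^8 ≡ 1428^2 = 2039184 ≡ 1383 (mod 1711)
9^16 ≡ 1383^2 = 1912689 ≡ 1502 (mod 1711)
9^32 ≡ 1502^2 = 2256004 ≡ 906 (mod 1711)
9^64 ≡ 906^2 = 820836 ≡ 1267 (mod 1711)
9^128 ≡ 1267^2 = 1605289 ≡ 371 (mod 1711)
9^256 ≡ 371^2 = 137641 ≡ 761 (mod 1711)
9^512 ≡ 761^2 = 579121 ≡ 803 (mod 1711)
9^1024 ≡ 803^2 = 644809 ≡ 1473 (mod 1711)
1710 = 1024 + 512 + 128 + 32 + 8 + 4 + 2 in binary powers of 2.
So 9^1710 ≡ 1473 · 803 · 371 · 906 · 1383 · 1428 · 81 ≡ 400 (mod 1711).
Since 400 ≠ 1, base 9 is a Fermat witness: 1711 is composite.

400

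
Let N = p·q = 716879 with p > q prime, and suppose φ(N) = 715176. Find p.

φ(n) = (p−1)(q−1) = n − (p+q) + 1, so p + q = 716879 − 715176 + 1 = 1704.
p and q are the roots of t² − 1704t + 716879 = 0.
Discriminant: 1704² − 4·716879 = 2903616 − 2867516 = 36100; √36100 = 190.
q = (1704 − 190)/2 = 757, p = (1704 + 190)/2 = 947.
Check: 757 · 947 = 716879.

947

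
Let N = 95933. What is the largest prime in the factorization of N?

97

95933 = 23 · 4171
4171 = 43 · 97
97 is prime.
So 95933 = 23 · 43 · 97; the largest prime factor is 97.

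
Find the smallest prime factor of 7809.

7809 is odd.
Digit sum 24, divisible by 3.

3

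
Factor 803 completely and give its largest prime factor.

803 = 11 · 73
73 is prime.
So 803 = 11 · 73; the largest prime factor is 73.

73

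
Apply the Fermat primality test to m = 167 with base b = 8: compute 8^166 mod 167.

8^1 ≡ 8 (mod 167)
8^2 ≡ 8^2 = 64 ≡ 64 (mod 167)
8^4 ≡ 64^2 = 4096 ≡ 88 (mod 167)
8^8 ≡ 88^2 = 7744 ≡ 62 (mod 167)
8^16 ≡ 62^2 = 3844 ≡ 3 (mod 167)
8^32 ≡ 3^2 = 9 ≡ 9 (mod 167)
8^64 ≡ 9^2 = 81 ≡ 81 (mod 167)
8^128 ≡ 81^2 = 6561 ≡ 48 (mod 167)
166 = 128 + 32 + 4 + 2 in binary powers of 2.
So 8^166 ≡ 48 · 9 · 88 · 64 ≡ 1 (mod 167).
Since the result is 1, base 8 gives no evidence that 167 is composite.

1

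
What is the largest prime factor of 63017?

63017 = 29 · 2173
2173 = 41 · 53
53 is prime.
So 63017 = 29 · 41 · 53; the largest prime factor is 53.

53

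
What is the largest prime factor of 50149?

50149 = 11 · 4559
4559 = 47 · 97
97 is prime.
So 50149 = 11 · 47 · 97; the largest prime factor is 97.

97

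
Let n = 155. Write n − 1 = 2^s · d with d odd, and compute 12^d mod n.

155 − 1 = 154 = 2^1 · 77, so d = 77.
12^1 ≡ 12 (mod 155)
12^2 ≡ 12^2 = 144 ≡ 144 (mod 155)
12^4 ≡ 144^2 = 20736 ≡ 121 (mod 155)
12^8 ≡ 121^2 = 14641 ≡ 71 (mod 155)
12^16 ≡ 71^2 = 5041 ≡ 81 (mod 155)
12^32 ≡ 81^2 = 6561 ≡ 51 (mod 155)
12^64 ≡ 51^2 = 2601 ≡ 121 (mod 155)
77 = 64 + 8 + 4 + 1 in binary powers of 2.
So 12^77 ≡ 121 · 71 · 121 · 12 ≡ 42 (mod 155).
Squaring chain: 42; never reaches −1, so base 12 is a Miller–Rabin witness that 155 is composite.

42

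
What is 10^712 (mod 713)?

485

10^1 ≡ 10 (mod 713)
10^2 ≡ 10^2 = 100 ≡ 100 (mod 713)
10^4 ≡ 100^2 = 10000 ≡ 18 (mod 713)
10^8 ≡ 18^2 = 324 ≡ 324 (mod 713)
10^16 ≡ 324^2 = 104976 ≡ 165 (mod 713)
10^32 ≡ 165^2 = 27225 ≡ 131 (mod 713)
10^64 ≡ 131^2 = 17161 ≡ 49 (mod 713)
10^128 ≡ 49^2 = 2401 ≡ 262 (mod 713)
10^256 ≡ 262^2 = 68644 ≡ 196 (mod 713)
10^512 ≡ 196^2 = 38416 ≡ 627 (mod 713)
712 = 512 + 128 + 64 + 8 in binary powers of 2.
So 10^712 ≡ 627 · 262 · 49 · 324 ≡ 485 (mod 713).
Since 485 ≠ 1, base 10 is a Fermat witness: 713 is composite.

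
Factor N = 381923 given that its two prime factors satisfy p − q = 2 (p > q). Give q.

617

Since p = q + 2, we have 381923 = q(q + 2), so q² + 2q − 381923 = 0.
Discriminant: 2² + 4·381923 = 4 + 1527692 = 1527696; √1527696 = 1236.
q = (−2 + 1236)/2 = 617, and p = q + 2 = 619.
Check: 617 · 619 = 381923.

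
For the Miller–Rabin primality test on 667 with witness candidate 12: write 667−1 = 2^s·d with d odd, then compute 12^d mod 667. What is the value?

302

667 − 1 = 666 = 2^1 · 333, so d = 333.
12^1 ≡ 12 (mod 667)
12^2 ≡ 12^2 = 144 ≡ 144 (mod 667)
12^4 ≡ 144^2 = 20736 ≡ 59 (mod 667)
12^8 ≡ 59^2 = 3481 ≡ 146 (mod 667)
12^16 ≡ 146^2 = 21316 ≡ 639 (mod 667)
12^32 ≡ 639^2 = 408321 ≡ 117 (mod 667)
12^64 ≡ 117^2 = 13689 ≡ 349 (mod 667)
12^128 ≡ 349^2 = 121801 ≡ 407 (mod 667)
12^256 ≡ 407^2 = 165649 ≡ 233 (mod 667)
333 = 256 + 64 + 8 + 4 + 1 in binary powers of 2.
So 12^333 ≡ 233 · 349 · 146 · 59 · 12 ≡ 302 (mod 667).
Squaring chain: 302; never reaches −1, so base 12 is a Miller–Rabin witness that 667 is composite.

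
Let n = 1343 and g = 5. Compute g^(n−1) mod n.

5^1 ≡ 5 (mod 1343)
5^2 ≡ 5^2 = 25 ≡ 25 (mod 1343)
5^4 ≡ 25^2 = 625 ≡ 625 (mod 1343)
5^8 ≡ 625^2 = 390625 ≡ 1155 (mod 1343)
5^16 ≡ 1155^2 = 1334025 ≡ 426 (mod 1343)
5^32 ≡ 426^2 = 181476 ≡ 171 (mod 1343)
5^64 ≡ 171^2 = 29241 ≡ 1038 (mod 1343)
5^128 ≡ 1038^2 = 1077444 ≡ 358 (mod 1343)
5^256 ≡ 358^2 = 128164 ≡ 579 (mod 1343)
5^512 ≡ 579^2 = 335241 ≡ 834 (mod 1343)
5^1024 ≡ 834^2 = 695556 ≡ 1225 (mod 1343)
1342 = 1024 + 256 + 32 + 16 + 8 + 4 + 2 in binary powers of 2.
So 5^1342 ≡ 1225 · 579 · 171 · 426 · 1155 · 625 · 25 ≡ 1137 (mod 1343).
Since 1137 ≠ 1, base 5 is a Fermat witness: 1343 is composite.

1137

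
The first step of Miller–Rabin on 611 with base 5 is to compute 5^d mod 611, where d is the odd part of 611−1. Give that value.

611 − 1 = 610 = 2^1 · 305, so d = 305.
5^1 ≡ 5 (mod 611)
5^2 ≡ 5^2 = 25 ≡ 25 (mod 611)
5^4 ≡ 25^2 = 625 ≡ 14 (mod 611)
5^8 ≡ 14^2 = 196 ≡ 196 (mod 611)
5^16 ≡ 196^2 = 38416 ≡ 534 (mod 611)
5^32 ≡ 534^2 = 285156 ≡ 430 (mod 611)
5^64 ≡ 430^2 = 184900 ≡ 378 (mod 611)
5^128 ≡ 378^2 = 142884 ≡ 521 (mod 611)
5^256 ≡ 521^2 = 271441 ≡ 157 (mod 611)
305 = 256 + 32 + 16 + 1 in binary powers of 2.
So 5^305 ≡ 157 · 430 · 534 · 5 ≡ 590 (mod 611).
Squaring chain: 590; never reaches −1, so base 5 is a Miller–Rabin witness that 611 is composite.

590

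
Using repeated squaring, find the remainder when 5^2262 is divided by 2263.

5^1 ≡ 5 (mod 2263)
5^2 ≡ 5^2 = 25 ≡ 25 (mod 2263)
5^4 ≡ 25^2 = 625 ≡ 625 (mod 2263)
5^8 ≡ 625^2 = 390625 ≡ 1389 (mod 2263)
5^16 ≡ 1389^2 = 1929321 ≡ 1245 (mod 2263)
5^32 ≡ 1245^2 = 1550025 ≡ 2133 (mod 2263)
5^64 ≡ 2133^2 = 4549689 ≡ 1059 (mod 2263)
5^128 ≡ 1059^2 = 1121481 ≡ 1296 (mod 2263)
5^256 ≡ 1296^2 = 1679616 ≡ 470 (mod 2263)
5^512 ≡ 470^2 = 220900 ≡ 1389 (mod 2263)
5^1024 ≡ 1389^2 = 1929321 ≡ 1245 (mod 2263)
5^2048 ≡ 1245^2 = 1550025 ≡ 2133 (mod 2263)
2262 = 2048 + 128 + 64 + 16 + 4 + 2 in binary powers of 2.
So 5^2262 ≡ 2133 · 1296 · 1059 · 1245 · 625 · 25 ≡ 900 (mod 2263).
Since 900 ≠ 1, base 5 is a Fermat witness: 2263 is composite.

900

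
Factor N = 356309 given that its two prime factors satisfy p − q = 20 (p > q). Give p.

Since p = q + 20, we have 356309 = q(q + 20), so q² + 20q − 356309 = 0.
Discriminant: 20² + 4·356309 = 400 + 1425236 = 1425636; √1425636 = 1194.
q = (−20 + 1194)/2 = 587, and p = q + 20 = 607.
Check: 587 · 607 = 356309.

607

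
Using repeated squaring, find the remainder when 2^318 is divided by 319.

2^1 ≡ 2 (mod 319)
2^2 ≡ 2^2 = 4 ≡ 4 (mod 319)
2^4 ≡ 4^2 = 16 ≡ 16 (mod 319)
2^8 ≡ 16^2 = 256 ≡ 256 (mod 319)
2^16 ≡ 256^2 = 65536 ≡ 141 (mod 319)
2^32 ≡ 141^2 = 19881 ≡ 103 (mod 319)
2^64 ≡ 103^2 = 10609 ≡ 82 (mod 319)
2^128 ≡ 82^2 = 6724 ≡ 25 (mod 319)
2^256 ≡ 25^2 = 625 ≡ 306 (mod 319)
318 = 256 + 32 + 16 + 8 + 4 + 2 in binary powers of 2.
So 2^318 ≡ 306 · 103 · 141 · 256 · 16 · 4 ≡ 212 (mod 319).
Since 212 ≠ 1, base 2 is a Fermat witness: 319 is composite.

212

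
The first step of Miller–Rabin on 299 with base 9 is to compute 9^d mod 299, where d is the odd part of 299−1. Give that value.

299 − 1 = 298 = 2^1 · 149, so d = 149.
9^1 ≡ 9 (mod 299)
9^2 ≡ 9^2 = 81 ≡ 81 (mod 299)
9^4 ≡ 81^2 = 6561 ≡ 282 (mod 299)
9^8 ≡ 282^2 = 79524 ≡ 289 (mod 299)
9^16 ≡ 289^2 = 83521 ≡ 100 (mod 299)
9^32 ≡ 100^2 = 10000 ≡ 133 (mod 299)
9^64 ≡ 133^2 = 17689 ≡ 48 (mod 299)
9^128 ≡ 48^2 = 2304 ≡ 211 (mod 299)
149 = 128 + 16 + 4 + 1 in binary powers of 2.
So 9^149 ≡ 211 · 100 · 282 · 9 ≡ 3 (mod 299).
Squaring chain: 3; never reaches −1, so base 9 is a Miller–Rabin witness that 299 is composite.

3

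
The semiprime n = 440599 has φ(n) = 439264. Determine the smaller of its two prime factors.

φ(n) = (p−1)(q−1) = n − (p+q) + 1, so p + q = 440599 − 439264 + 1 = 1336.
p and q are the roots of t² − 1336t + 440599 = 0.
Discriminant: 1336² − 4·440599 = 1784896 − 1762396 = 22500; √22500 = 150.
q = (1336 − 150)/2 = 593, p = (1336 + 150)/2 = 743.
Check: 593 · 743 = 440599.

593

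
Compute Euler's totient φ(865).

Factor: 865 = 5 · 173.
φ(865) = (5−1) · (173−1) = 4 · 172 = 688.

688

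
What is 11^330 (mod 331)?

1

11^1 ≡ 11 (mod 331)
11^2 ≡ 11^2 = 121 ≡ 121 (mod 331)
11^4 ≡ 121^2 = 14641 ≡ 77 (mod 331)
11^8 ≡ 77^2 = 5929 ≡ 302 (mod 331)
11^16 ≡ 302^2 = 91204 ≡ 179 (mod 331)
11^32 ≡ 179^2 = 32041 ≡ 265 (mod 331)
11^64 ≡ 265^2 = 70225 ≡ 53 (mod 331)
11^128 ≡ 53^2 = 2809 ≡ 161 (mod 331)
11^256 ≡ 161^2 = 25921 ≡ 103 (mod 331)
330 = 256 + 64 + 8 + 2 in binary powers of 2.
So 11^330 ≡ 103 · 53 · 302 · 121 ≡ 1 (mod 331).
Since the result is 1, base 11 gives no evidence that 331 is composite.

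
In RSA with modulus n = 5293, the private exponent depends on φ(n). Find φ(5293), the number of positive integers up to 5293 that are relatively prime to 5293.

5148

Factor: 5293 = 67 · 79.
φ(5293) = (67−1) · (79−1) = 66 · 78 = 5148.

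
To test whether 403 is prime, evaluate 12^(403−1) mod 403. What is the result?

12^1 ≡ 12 (mod 403)
12^2 ≡ 12^2 = 144 ≡ 144 (mod 403)
12^4 ≡ 144^2 = 20736 ≡ 183 (mod 403)
12^8 ≡ 183^2 = 33489 ≡ 40 (mod 403)
12^16 ≡ 40^2 = 1600 ≡ 391 (mod 403)
12^32 ≡ 391^2 = 152881 ≡ 144 (mod 403)
12^64 ≡ 144^2 = 20736 ≡ 183 (mod 403)
12^128 ≡ 183^2 = 33489 ≡ 40 (mod 403)
12^256 ≡ 40^2 = 1600 ≡ 391 (mod 403)
402 = 256 + 128 + 16 + 2 in binary powers of 2.
So 12^402 ≡ 391 · 40 · 391 · 144 ≡ 66 (mod 403).
Since 66 ≠ 1, base 12 is a Fermat witness: 403 is composite.

66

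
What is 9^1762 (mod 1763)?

9^1 ≡ 9 (mod 1763)
9^2 ≡ 9^2 = 81 ≡ 81 (mod 1763)
9^4 ≡ 81^2 = 6561 ≡ 1272 (mod 1763)
9^8 ≡ 1272^2 = 1617984 ≡ 1313 (mod 1763)
9^16 ≡ 1313^2 = 1723969 ≡ 1518 (mod 1763)
9^32 ≡ 1518^2 = 2304324 ≡ 83 (mod 1763)
9^64 ≡ 83^2 = 6889 ≡ 1600 (mod 1763)
9^128 ≡ 1600^2 = 2560000 ≡ 124 (mod 1763)
9^256 ≡ 124^2 = 15376 ≡ 1272 (mod 1763)
9^512 ≡ 1272^2 = 1617984 ≡ 1313 (mod 1763)
9^1024 ≡ 1313^2 = 1723969 ≡ 1518 (mod 1763)
1762 = 1024 + 512 + 128 + 64 + 32 + 2 in binary powers of 2.
So 9^1762 ≡ 1518 · 1313 · 124 · 1600 · 83 · 81 ≡ 1393 (mod 1763).
Since 1393 ≠ 1, base 9 is a Fermat witness: 1763 is composite.

1393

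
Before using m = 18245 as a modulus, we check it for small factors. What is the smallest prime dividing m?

5

18245 is odd.
Digit sum 20, not divisible by 3.
Ends in 5: divisible by 5.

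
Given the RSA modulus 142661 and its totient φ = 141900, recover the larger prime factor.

φ(n) = (p−1)(q−1) = n − (p+q) + 1, so p + q = 142661 − 141900 + 1 = 762.
p and q are the roots of t² − 762t + 142661 = 0.
Discriminant: 762² − 4·142661 = 580644 − 570644 = 10000; √10000 = 100.
q = (762 − 100)/2 = 331, p = (762 + 100)/2 = 431.
Check: 331 · 431 = 142661.

431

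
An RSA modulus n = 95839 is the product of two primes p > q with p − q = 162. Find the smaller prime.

Since p = q + 162, we have 95839 = q(q + 162), so q² + 162q − 95839 = 0.
Discriminant: 162² + 4·95839 = 26244 + 383356 = 409600; √409600 = 640.
q = (−162 + 640)/2 = 239, and p = q + 162 = 401.
Check: 239 · 401 = 95839.

239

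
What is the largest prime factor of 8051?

8051 = 83 · 97
97 is prime.
So 8051 = 83 · 97; the largest prime factor is 97.

97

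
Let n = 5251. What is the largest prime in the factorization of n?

89

5251 = 59 · 89
89 is prime.
So 5251 = 59 · 89; the largest prime factor is 89.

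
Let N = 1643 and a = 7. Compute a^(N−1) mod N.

7^1 ≡ 7 (mod 1643)
7^2 ≡ 7^2 = 49 ≡ 49 (mod 1643)
7^4 ≡ 49^2 = 2401 ≡ 758 (mod 1643)
7^8 ≡ 758^2 = 574564 ≡ 1157 (mod 1643)
7^16 ≡ 1157^2 = 1338649 ≡ 1247 (mod 1643)
7^32 ≡ 1247^2 = 1555009 ≡ 731 (mod 1643)
7^64 ≡ 731^2 = 534361 ≡ 386 (mod 1643)
7^128 ≡ 386^2 = 148996 ≡ 1126 (mod 1643)
7^256 ≡ 1126^2 = 1267876 ≡ 1123 (mod 1643)
7^512 ≡ 1123^2 = 1261129 ≡ 948 (mod 1643)
7^1024 ≡ 948^2 = 898704 ≡ 1626 (mod 1643)
1642 = 1024 + 512 + 64 + 32 + 8 + 2 in binary powers of 2.
So 7^1642 ≡ 1626 · 948 · 386 · 731 · 1157 · 49 ≡ 493 (mod 1643).
Since 493 ≠ 1, base 7 is a Fermat witness: 1643 is composite.

493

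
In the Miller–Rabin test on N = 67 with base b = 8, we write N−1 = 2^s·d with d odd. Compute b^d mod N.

67 − 1 = 66 = 2^1 · 33, so d = 33.
8^1 ≡ 8 (mod 67)
8^2 ≡ 8^2 = 64 ≡ 64 (mod 67)
8^4 ≡ 64^2 = 4096 ≡ 9 (mod 67)
8^8 ≡ 9^2 = 81 ≡ 14 (mod 67)
8^16 ≡ 14^2 = 196 ≡ 62 (mod 67)
8^32 ≡ 62^2 = 3844 ≡ 25 (mod 67)
33 = 32 + 1 in binary powers of 2.
So 8^33 ≡ 25 · 8 ≡ 66 (mod 67).
Since 8^d ≡ 66 (mod 67), base 8 does not prove 67 composite.

66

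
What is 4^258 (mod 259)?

211

4^1 ≡ 4 (mod 259)
4^2 ≡ 4^2 = 16 ≡ 16 (mod 259)
4^4 ≡ 16^2 = 256 ≡ 256 (mod 259)
4^8 ≡ 256^2 = 65536 ≡ 9 (mod 259)
4^16 ≡ 9^2 = 81 ≡ 81 (mod 259)
4^32 ≡ 81^2 = 6561 ≡ 86 (mod 259)
4^64 ≡ 86^2 = 7396 ≡ 144 (mod 259)
4^128 ≡ 144^2 = 20736 ≡ 16 (mod 259)
4^256 ≡ 16^2 = 256 ≡ 256 (mod 259)
258 = 256 + 2 in binary powers of 2.
So 4^258 ≡ 256 · 16 ≡ 211 (mod 259).
Since 211 ≠ 1, base 4 is a Fermat witness: 259 is composite.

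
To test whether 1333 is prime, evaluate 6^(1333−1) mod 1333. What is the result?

6^1 ≡ 6 (mod 1333)
6^2 ≡ 6^2 = 36 ≡ 36 (mod 1333)
6^4 ≡ 36^2 = 1296 ≡ 1296 (mod 1333)
6^8 ≡ 1296^2 = 1679616 ≡ 36 (mod 1333)
6^16 ≡ 36^2 = 1296 ≡ 1296 (mod 1333)
6^32 ≡ 1296^2 = 1679616 ≡ 36 (mod 1333)
6^64 ≡ 36^2 = 1296 ≡ 1296 (mod 1333)
6^128 ≡ 1296^2 = 1679616 ≡ 36 (mod 1333)
6^256 ≡ 36^2 = 1296 ≡ 1296 (mod 1333)
6^512 ≡ 1296^2 = 1679616 ≡ 36 (mod 1333)
6^1024 ≡ 36^2 = 1296 ≡ 1296 (mod 1333)
1332 = 1024 + 256 + 32 + 16 + 4 in binary powers of 2.
So 6^1332 ≡ 1296 · 1296 · 36 · 1296 · 1296 ≡ 1 (mod 1333).
Since the result is 1, base 6 gives no evidence that 1333 is composite.

1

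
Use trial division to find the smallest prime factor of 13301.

47

13301 is odd.
Digit sum 8, not divisible by 3.
Ends in 1: not divisible by 5.
7: 13301 = 7·1900 + 1
11: 13301 = 11·1209 + 2
13: 13301 = 13·1023 + 2
17: 13301 = 17·782 + 7
19: 13301 = 19·700 + 1
23: 13301 = 23·578 + 7
29: 13301 = 29·458 + 19
31: 13301 = 31·429 + 2
37: 13301 = 37·359 + 18
41: 13301 = 41·324 + 17
43: 13301 = 43·309 + 14
47: 13301 = 47·283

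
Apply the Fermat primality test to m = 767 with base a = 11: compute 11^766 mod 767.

11^1 ≡ 11 (mod 767)
11^2 ≡ 11^2 = 121 ≡ 121 (mod 767)
11^4 ≡ 121^2 = 14641 ≡ 68 (mod 767)
11^8 ≡ 68^2 = 4624 ≡ 22 (mod 767)
11^16 ≡ 22^2 = 484 ≡ 484 (mod 767)
11^32 ≡ 484^2 = 234256 ≡ 321 (mod 767)
11^64 ≡ 321^2 = 103041 ≡ 263 (mod 767)
11^128 ≡ 263^2 = 69169 ≡ 139 (mod 767)
11^256 ≡ 139^2 = 19321 ≡ 146 (mod 767)
11^512 ≡ 146^2 = 21316 ≡ 607 (mod 767)
766 = 512 + 128 + 64 + 32 + 16 + 8 + 4 + 2 in binary powers of 2.
So 11^766 ≡ 607 · 139 · 263 · 321 · 484 · 22 · 68 · 121 ≡ 257 (mod 767).
Since 257 ≠ 1, base 11 is a Fermat witness: 767 is composite.

257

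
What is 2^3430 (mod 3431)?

2^1 ≡ 2 (mod 3431)
2^2 ≡ 2^2 = 4 ≡ 4 (mod 3431)
2^4 ≡ 4^2 = 16 ≡ 16 (mod 3431)
2^8 ≡ 16^2 = 256 ≡ 256 (mod 3431)
2^16 ≡ 256^2 = 65536 ≡ 347 (mod 3431)
2^32 ≡ 347^2 = 120409 ≡ 324 (mod 3431)
2^64 ≡ 324^2 = 104976 ≡ 2046 (mod 3431)
2^128 ≡ 2046^2 = 4186116 ≡ 296 (mod 3431)
2^256 ≡ 296^2 = 87616 ≡ 1841 (mod 3431)
2^512 ≡ 1841^2 = 3389281 ≡ 2884 (mod 3431)
2^1024 ≡ 2884^2 = 8317456 ≡ 712 (mod 3431)
2^2048 ≡ 712^2 = 506944 ≡ 2587 (mod 3431)
3430 = 2048 + 1024 + 256 + 64 + 32 + 4 + 2 in binary powers of 2.
So 2^3430 ≡ 2587 · 712 · 1841 · 2046 · 324 · 16 · 4 ≡ 2922 (mod 3431).
Since 2922 ≠ 1, base 2 is a Fermat witness: 3431 is composite.

2922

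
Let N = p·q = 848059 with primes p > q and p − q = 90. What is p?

967

Since p = q + 90, we have 848059 = q(q + 90), so q² + 90q − 848059 = 0.
Discriminant: 90² + 4·848059 = 8100 + 3392236 = 3400336; √3400336 = 1844.
q = (−90 + 1844)/2 = 877, and p = q + 90 = 967.
Check: 877 · 967 = 848059.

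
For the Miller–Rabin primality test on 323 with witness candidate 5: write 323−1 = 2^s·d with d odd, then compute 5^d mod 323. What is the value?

323 − 1 = 322 = 2^1 · 161, so d = 161.
5^1 ≡ 5 (mod 323)
5^2 ≡ 5^2 = 25 ≡ 25 (mod 323)
5^4 ≡ 25^2 = 625 ≡ 302 (mod 323)
5^8 ≡ 302^2 = 91204 ≡ 118 (mod 323)
5^16 ≡ 118^2 = 13924 ≡ 35 (mod 323)
5^32 ≡ 35^2 = 1225 ≡ 256 (mod 323)
5^64 ≡ 256^2 = 65536 ≡ 290 (mod 323)
5^128 ≡ 290^2 = 84100 ≡ 120 (mod 323)
161 = 128 + 32 + 1 in binary powers of 2.
So 5^161 ≡ 120 · 256 · 5 ≡ 175 (mod 323).
Squaring chain: 175; never reaches −1, so base 5 is a Miller–Rabin witness that 323 is composite.

175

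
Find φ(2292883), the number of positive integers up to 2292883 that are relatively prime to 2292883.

Factor: 2292883 = 103 · 113 · 197.
φ(2292883) = (103−1) · (113−1) · (197−1) = 102 · 112 · 196 = 2239104.

2239104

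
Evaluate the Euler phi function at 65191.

Factor: 65191 = 7 · 67 · 139.
φ(65191) = (7−1) · (67−1) · (139−1) = 6 · 66 · 138 = 54648.

54648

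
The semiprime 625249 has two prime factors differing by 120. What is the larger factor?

853

Since p = q + 120, we have 625249 = q(q + 120), so q² + 120q − 625249 = 0.
Discriminant: 120² + 4·625249 = 14400 + 2500996 = 2515396; √2515396 = 1586.
q = (−120 + 1586)/2 = 733, and p = q + 120 = 853.
Check: 733 · 853 = 625249.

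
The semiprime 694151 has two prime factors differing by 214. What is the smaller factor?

733

Since p = q + 214, we have 694151 = q(q + 214), so q² + 214q − 694151 = 0.
Discriminant: 214² + 4·694151 = 45796 + 2776604 = 2822400; √2822400 = 1680.
q = (−214 + 1680)/2 = 733, and p = q + 214 = 947.
Check: 733 · 947 = 694151.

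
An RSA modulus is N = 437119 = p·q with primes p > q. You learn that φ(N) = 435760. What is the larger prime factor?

φ(n) = (p−1)(q−1) = n − (p+q) + 1, so p + q = 437119 − 435760 + 1 = 1360.
p and q are the roots of t² − 1360t + 437119 = 0.
Discriminant: 1360² − 4·437119 = 1849600 − 1748476 = 101124; √101124 = 318.
q = (1360 − 318)/2 = 521, p = (1360 + 318)/2 = 839.
Check: 521 · 839 = 437119.

839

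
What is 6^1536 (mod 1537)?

248

6^1 ≡ 6 (mod 1537)
6^2 ≡ 6^2 = 36 ≡ 36 (mod 1537)
6^4 ≡ 36^2 = 1296 ≡ 1296 (mod 1537)
6^8 ≡ 1296^2 = 1679616 ≡ 1212 (mod 1537)
6^16 ≡ 1212^2 = 1468944 ≡ 1109 (mod 1537)
6^32 ≡ 1109^2 = 1229881 ≡ 281 (mod 1537)
6^64 ≡ 281^2 = 78961 ≡ 574 (mod 1537)
6^128 ≡ 574^2 = 329476 ≡ 558 (mod 1537)
6^256 ≡ 558^2 = 311364 ≡ 890 (mod 1537)
6^512 ≡ 890^2 = 792100 ≡ 545 (mod 1537)
6^1024 ≡ 545^2 = 297025 ≡ 384 (mod 1537)
1536 = 1024 + 512 in binary powers of 2.
So 6^1536 ≡ 384 · 545 ≡ 248 (mod 1537).
Since 248 ≠ 1, base 6 is a Fermat witness: 1537 is composite.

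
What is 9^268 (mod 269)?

1

9^1 ≡ 9 (mod 269)
9^2 ≡ 9^2 = 81 ≡ 81 (mod 269)
9^4 ≡ 81^2 = 6561 ≡ 105 (mod 269)
9^8 ≡ 105^2 = 11025 ≡ 265 (mod 269)
9^16 ≡ 265^2 = 70225 ≡ 16 (mod 269)
9^32 ≡ 16^2 = 256 ≡ 256 (mod 269)
9^64 ≡ 256^2 = 65536 ≡ 169 (mod 269)
9^128 ≡ 169^2 = 28561 ≡ 47 (mod 269)
9^256 ≡ 47^2 = 2209 ≡ 57 (mod 269)
268 = 256 + 8 + 4 in binary powers of 2.
So 9^268 ≡ 57 · 265 · 105 ≡ 1 (mod 269).
Since the result is 1, base 9 gives no evidence that 269 is composite.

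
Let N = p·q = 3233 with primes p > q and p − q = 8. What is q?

Since p = q + 8, we have 3233 = q(q + 8), so q² + 8q − 3233 = 0.
Discriminant: 8² + 4·3233 = 64 + 12932 = 12996; √12996 = 114.
q = (−8 + 114)/2 = 53, and p = q + 8 = 61.
Check: 53 · 61 = 3233.

53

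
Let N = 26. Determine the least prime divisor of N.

2

26 is even: 2 divides it.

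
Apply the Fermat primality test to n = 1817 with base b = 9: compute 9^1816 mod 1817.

9^1 ≡ 9 (mod 1817)
9^2 ≡ 9^2 = 81 ≡ 81 (mod 1817)
9^4 ≡ 81^2 = 6561 ≡ 1110 (mod 1817)
9^8 ≡ 1110^2 = 1232100 ≡ 174 (mod 1817)
9^16 ≡ 174^2 = 30276 ≡ 1204 (mod 1817)
9^32 ≡ 1204^2 = 1449616 ≡ 1467 (mod 1817)
9^64 ≡ 1467^2 = 2152089 ≡ 761 (mod 1817)
9^128 ≡ 761^2 = 579121 ≡ 1315 (mod 1817)
9^256 ≡ 1315^2 = 1729225 ≡ 1258 (mod 1817)
9^512 ≡ 1258^2 = 1582564 ≡ 1774 (mod 1817)
9^1024 ≡ 1774^2 = 3147076 ≡ 32 (mod 1817)
1816 = 1024 + 512 + 256 + 16 + 8 in binary powers of 2.
So 9^1816 ≡ 32 · 1774 · 1258 · 1204 · 174 ≡ 1021 (mod 1817).
Since 1021 ≠ 1, base 9 is a Fermat witness: 1817 is composite.

1021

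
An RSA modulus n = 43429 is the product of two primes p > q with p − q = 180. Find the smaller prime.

137

Since p = q + 180, we have 43429 = q(q + 180), so q² + 180q − 43429 = 0.
Discriminant: 180² + 4·43429 = 32400 + 173716 = 206116; √206116 = 454.
q = (−180 + 454)/2 = 137, and p = q + 180 = 317.
Check: 137 · 317 = 43429.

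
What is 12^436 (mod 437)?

12^1 ≡ 12 (mod 437)
12^2 ≡ 12^2 = 144 ≡ 144 (mod 437)
12^4 ≡ 144^2 = 20736 ≡ 197 (mod 437)
12^8 ≡ 197^2 = 38809 ≡ 353 (mod 437)
12^16 ≡ 353^2 = 124609 ≡ 64 (mod 437)
12^32 ≡ 64^2 = 4096 ≡ 163 (mod 437)
12^64 ≡ 163^2 = 26569 ≡ 349 (mod 437)
12^128 ≡ 349^2 = 121801 ≡ 315 (mod 437)
12^256 ≡ 315^2 = 99225 ≡ 26 (mod 437)
436 = 256 + 128 + 32 + 16 + 4 in binary powers of 2.
So 12^436 ≡ 26 · 315 · 163 · 64 · 197 ≡ 292 (mod 437).
Since 292 ≠ 1, base 12 is a Fermat witness: 437 is composite.

292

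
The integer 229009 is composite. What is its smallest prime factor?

229009 is odd.
Digit sum 22, not divisible by 3.
Ends in 9: not divisible by 5.
7: 229009 = 7·32715 + 4
11: 229009 = 11·20819

11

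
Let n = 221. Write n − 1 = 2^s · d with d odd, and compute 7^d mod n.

221 − 1 = 220 = 2^2 · 55, so d = 55.
7^1 ≡ 7 (mod 221)
7^2 ≡ 7^2 = 49 ≡ 49 (mod 221)
7^4 ≡ 49^2 = 2401 ≡ 191 (mod 221)
7^8 ≡ 191^2 = 36481 ≡ 16 (mod 221)
7^16 ≡ 16^2 = 256 ≡ 35 (mod 221)
7^32 ≡ 35^2 = 1225 ≡ 120 (mod 221)
55 = 32 + 16 + 4 + 2 + 1 in binary powers of 2.
So 7^55 ≡ 120 · 35 · 191 · 49 · 7 ≡ 97 (mod 221).
Squaring chain: 97 → 127; never reaches −1, so base 7 is a Miller–Rabin witness that 221 is composite.

97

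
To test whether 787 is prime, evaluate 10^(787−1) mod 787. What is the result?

1

10^1 ≡ 10 (mod 787)
10^2 ≡ 10^2 = 100 ≡ 100 (mod 787)
10^4 ≡ 100^2 = 10000 ≡ 556 (mod 787)
10^8 ≡ 556^2 = 309136 ≡ 632 (mod 787)
10^16 ≡ 632^2 = 399424 ≡ 415 (mod 787)
10^32 ≡ 415^2 = 172225 ≡ 659 (mod 787)
10^64 ≡ 659^2 = 434281 ≡ 644 (mod 787)
10^128 ≡ 644^2 = 414736 ≡ 774 (mod 787)
10^256 ≡ 774^2 = 599076 ≡ 169 (mod 787)
10^512 ≡ 169^2 = 28561 ≡ 229 (mod 787)
786 = 512 + 256 + 16 + 2 in binary powers of 2.
So 10^786 ≡ 229 · 169 · 415 · 100 ≡ 1 (mod 787).
Since the result is 1, base 10 gives no evidence that 787 is composite.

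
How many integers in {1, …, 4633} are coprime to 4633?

Factor: 4633 = 41 · 113.
φ(4633) = (41−1) · (113−1) = 40 · 112 = 4480.

4480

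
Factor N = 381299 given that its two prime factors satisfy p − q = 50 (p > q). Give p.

Since p = q + 50, we have 381299 = q(q + 50), so q² + 50q − 381299 = 0.
Discriminant: 50² + 4·381299 = 2500 + 1525196 = 1527696; √1527696 = 1236.
q = (−50 + 1236)/2 = 593, and p = q + 50 = 643.
Check: 593 · 643 = 381299.

643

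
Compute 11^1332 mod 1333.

11^1 ≡ 11 (mod 1333)
11^2 ≡ 11^2 = 121 ≡ 121 (mod 1333)
11^4 ≡ 121^2 = 14641 ≡ 1311 (mod 1333)
11^8 ≡ 1311^2 = 1718721 ≡ 484 (mod 1333)
11^16 ≡ 484^2 = 234256 ≡ 981 (mod 1333)
11^32 ≡ 981^2 = 962361 ≡ 1268 (mod 1333)
11^64 ≡ 1268^2 = 1607824 ≡ 226 (mod 1333)
11^128 ≡ 226^2 = 51076 ≡ 422 (mod 1333)
11^256 ≡ 422^2 = 178084 ≡ 795 (mod 1333)
11^512 ≡ 795^2 = 632025 ≡ 183 (mod 1333)
11^1024 ≡ 183^2 = 33489 ≡ 164 (mod 1333)
1332 = 1024 + 256 + 32 + 16 + 4 in binary powers of 2.
So 11^1332 ≡ 164 · 795 · 1268 · 981 · 1311 ≡ 78 (mod 1333).
Since 78 ≠ 1, base 11 is a Fermat witness: 1333 is composite.

78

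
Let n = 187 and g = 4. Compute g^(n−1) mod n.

169

4^1 ≡ 4 (mod 187)
4^2 ≡ 4^2 = 16 ≡ 16 (mod 187)
4^4 ≡ 16^2 = 256 ≡ 69 (mod 187)
4^8 ≡ 69^2 = 4761 ≡ 86 (mod 187)
4^16 ≡ 86^2 = 7396 ≡ 103 (mod 187)
4^32 ≡ 103^2 = 10609 ≡ 137 (mod 187)
4^64 ≡ 137^2 = 18769 ≡ 69 (mod 187)
4^128 ≡ 69^2 = 4761 ≡ 86 (mod 187)
186 = 128 + 32 + 16 + 8 + 2 in binary powers of 2.
So 4^186 ≡ 86 · 137 · 103 · 86 · 16 ≡ 169 (mod 187).
Since 169 ≠ 1, base 4 is a Fermat witness: 187 is composite.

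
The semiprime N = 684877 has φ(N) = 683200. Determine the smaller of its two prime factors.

701

φ(n) = (p−1)(q−1) = n − (p+q) + 1, so p + q = 684877 − 683200 + 1 = 1678.
p and q are the roots of t² − 1678t + 684877 = 0.
Discriminant: 1678² − 4·684877 = 2815684 − 2739508 = 76176; √76176 = 276.
q = (1678 − 276)/2 = 701, p = (1678 + 276)/2 = 977.
Check: 701 · 977 = 684877.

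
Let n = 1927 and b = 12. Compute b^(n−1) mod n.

1840

12^1 ≡ 12 (mod 1927)
12^2 ≡ 12^2 = 144 ≡ 144 (mod 1927)
12^4 ≡ 144^2 = 20736 ≡ 1466 (mod 1927)
12^8 ≡ 1466^2 = 2149156 ≡ 551 (mod 1927)
12^16 ≡ 551^2 = 303601 ≡ 1062 (mod 1927)
12^32 ≡ 1062^2 = 1127844 ≡ 549 (mod 1927)
12^64 ≡ 549^2 = 301401 ≡ 789 (mod 1927)
12^128 ≡ 789^2 = 622521 ≡ 100 (mod 1927)
12^256 ≡ 100^2 = 10000 ≡ 365 (mod 1927)
12^512 ≡ 365^2 = 133225 ≡ 262 (mod 1927)
12^1024 ≡ 262^2 = 68644 ≡ 1199 (mod 1927)
1926 = 1024 + 512 + 256 + 128 + 4 + 2 in binary powers of 2.
So 12^1926 ≡ 1199 · 262 · 365 · 100 · 1466 · 144 ≡ 1840 (mod 1927).
Since 1840 ≠ 1, base 12 is a Fermat witness: 1927 is composite.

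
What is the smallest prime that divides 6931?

6931 is odd.
Digit sum 19, not divisible by 3.
Ends in 1: not divisible by 5.
7: 6931 = 7·990 + 1
11: 6931 = 11·630 + 1
13: 6931 = 13·533 + 2
17: 6931 = 17·407 + 12
19: 6931 = 19·364 + 15
23: 6931 = 23·301 + 8
29: 6931 = 29·239

29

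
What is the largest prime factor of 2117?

73

2117 = 29 · 73
73 is prime.
So 2117 = 29 · 73; the largest prime factor is 73.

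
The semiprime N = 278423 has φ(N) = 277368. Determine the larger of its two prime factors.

547

φ(n) = (p−1)(q−1) = n − (p+q) + 1, so p + q = 278423 − 277368 + 1 = 1056.
p and q are the roots of t² − 1056t + 278423 = 0.
Discriminant: 1056² − 4·278423 = 1115136 − 1113692 = 1444; √1444 = 38.
q = (1056 − 38)/2 = 509, p = (1056 + 38)/2 = 547.
Check: 509 · 547 = 278423.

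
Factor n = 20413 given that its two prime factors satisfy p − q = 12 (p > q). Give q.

Since p = q + 12, we have 20413 = q(q + 12), so q² + 12q − 20413 = 0.
Discriminant: 12² + 4·20413 = 144 + 81652 = 81796; √81796 = 286.
q = (−12 + 286)/2 = 137, and p = q + 12 = 149.
Check: 137 · 149 = 20413.

137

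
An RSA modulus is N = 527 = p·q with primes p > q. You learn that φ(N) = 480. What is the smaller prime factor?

φ(n) = (p−1)(q−1) = n − (p+q) + 1, so p + q = 527 − 480 + 1 = 48.
p and q are the roots of t² − 48t + 527 = 0.
Discriminant: 48² − 4·527 = 2304 − 2108 = 196; √196 = 14.
q = (48 − 14)/2 = 17, p = (48 + 14)/2 = 31.
Check: 17 · 31 = 527.

17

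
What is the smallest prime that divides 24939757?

83

24939757 is odd.
Digit sum 46, not divisible by 3.
Ends in 7: not divisible by 5.
7: 24939757 = 7·3562822 + 3
11: 24939757 = 11·2267250 + 7
13: 24939757 = 13·1918442 + 11
17: 24939757 = 17·1467044 + 9
19: 24939757 = 19·1312618 + 15
23: 24939757 = 23·1084337 + 6
29: 24939757 = 29·859991 + 18
31: 24939757 = 31·804508 + 9
37: 24939757 = 37·674047 + 18
41: 24939757 = 41·608286 + 31
43: 24939757 = 43·579994 + 15
47: 24939757 = 47·530633 + 6
53: 24939757 = 53·470561 + 24
59: 24939757 = 59·422707 + 44
61: 24939757 = 61·408848 + 29
67: 24939757 = 67·372235 + 12
71: 24939757 = 71·351264 + 13
73: 24939757 = 73·341640 + 37
79: 24939757 = 79·315693 + 10
83: 24939757 = 83·300479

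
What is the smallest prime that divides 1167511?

29

1167511 is odd.
Digit sum 22, not divisible by 3.
Ends in 1: not divisible by 5.
7: 1167511 = 7·166787 + 2
11: 1167511 = 11·106137 + 4
13: 1167511 = 13·89808 + 7
17: 1167511 = 17·68677 + 2
19: 1167511 = 19·61447 + 18
23: 1167511 = 23·50761 + 8
29: 1167511 = 29·40259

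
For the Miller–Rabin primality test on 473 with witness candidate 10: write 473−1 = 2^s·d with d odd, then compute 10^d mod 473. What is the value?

473 − 1 = 472 = 2^3 · 59, so d = 59.
10^1 ≡ 10 (mod 473)
10^2 ≡ 10^2 = 100 ≡ 100 (mod 473)
10^4 ≡ 100^2 = 10000 ≡ 67 (mod 473)
10^8 ≡ 67^2 = 4489 ≡ 232 (mod 473)
10^16 ≡ 232^2 = 53824 ≡ 375 (mod 473)
10^32 ≡ 375^2 = 140625 ≡ 144 (mod 473)
59 = 32 + 16 + 8 + 2 + 1 in binary powers of 2.
So 10^59 ≡ 144 · 375 · 232 · 100 · 10 ≡ 439 (mod 473).
Squaring chain: 439 → 210 → 111; never reaches −1, so base 10 is a Miller–Rabin witness that 473 is composite.

439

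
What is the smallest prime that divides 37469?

37469 is odd.
Digit sum 29, not divisible by 3.
Ends in 9: not divisible by 5.
7: 37469 = 7·5352 + 5
11: 37469 = 11·3406 + 3
13: 37469 = 13·2882 + 3
17: 37469 = 17·2204 + 1
19: 37469 = 19·1972 + 1
23: 37469 = 23·1629 + 2
29: 37469 = 29·1292 + 1
31: 37469 = 31·1208 + 21
37: 37469 = 37·1012 + 25
41: 37469 = 41·913 + 36
43: 37469 = 43·871 + 16
47: 37469 = 47·797 + 10
53: 37469 = 53·706 + 51
59: 37469 = 59·635 + 4
61: 37469 = 61·614 + 15
67: 37469 = 67·559 + 16
71: 37469 = 71·527 + 52
73: 37469 = 73·513 + 20
79: 37469 = 79·474 + 23
83: 37469 = 83·451 + 36
89: 37469 = 89·421

89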